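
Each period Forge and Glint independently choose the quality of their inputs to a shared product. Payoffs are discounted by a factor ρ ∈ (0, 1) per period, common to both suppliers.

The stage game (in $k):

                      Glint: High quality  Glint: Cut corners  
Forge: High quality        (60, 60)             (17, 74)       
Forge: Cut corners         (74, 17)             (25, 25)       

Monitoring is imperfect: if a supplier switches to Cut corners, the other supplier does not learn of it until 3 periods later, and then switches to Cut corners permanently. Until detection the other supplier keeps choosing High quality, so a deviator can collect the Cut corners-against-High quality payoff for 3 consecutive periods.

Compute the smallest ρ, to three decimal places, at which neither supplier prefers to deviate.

0.659

The best deviation is to choose Cut corners for all 3 undetected periods, earning 74 each, then 25 forever once detected.
Deviation value: 74(1−ρ^3)/(1−ρ) + 25ρ^3/(1−ρ); cooperation value: 60/(1−ρ).
IC: 60 ≥ 74(1−ρ^3) + 25ρ^3 = 74 − 49ρ^3.
So ρ^3 ≥ 14/49 = 2/7, giving ρ ≥ (2/7)^(1/3) ≈ 0.659.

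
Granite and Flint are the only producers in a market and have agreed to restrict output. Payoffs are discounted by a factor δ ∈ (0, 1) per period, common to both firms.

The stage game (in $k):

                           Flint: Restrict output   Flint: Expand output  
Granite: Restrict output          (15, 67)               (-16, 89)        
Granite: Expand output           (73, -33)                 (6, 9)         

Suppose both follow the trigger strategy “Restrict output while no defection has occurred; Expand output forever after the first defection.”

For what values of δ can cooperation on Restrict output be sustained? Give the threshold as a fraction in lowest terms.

58/67

For Granite: deviation gain 73−15 = 58, per-period punishment loss 15−6 = 9. IC gives δ ≥ 58/67.
For Flint: gain 22, loss 58 per period, so δ ≥ 22/80 = 11/40.
The tighter constraint is Granite's, so cooperation needs δ ≥ 58/67.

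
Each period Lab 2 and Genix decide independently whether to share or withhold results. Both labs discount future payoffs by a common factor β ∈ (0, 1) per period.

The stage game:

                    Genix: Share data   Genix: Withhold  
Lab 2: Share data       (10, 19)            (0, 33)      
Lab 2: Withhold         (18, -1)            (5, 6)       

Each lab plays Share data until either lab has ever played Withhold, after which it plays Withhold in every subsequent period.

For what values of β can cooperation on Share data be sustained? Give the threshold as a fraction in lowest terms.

8/13

Lab 2's threshold: (18−10)/(18−5) = 8/13.
Genix's threshold: (33−19)/(33−6) = 14/27.
8/13 > 14/27, so Lab 2 binds and β* = 8/13.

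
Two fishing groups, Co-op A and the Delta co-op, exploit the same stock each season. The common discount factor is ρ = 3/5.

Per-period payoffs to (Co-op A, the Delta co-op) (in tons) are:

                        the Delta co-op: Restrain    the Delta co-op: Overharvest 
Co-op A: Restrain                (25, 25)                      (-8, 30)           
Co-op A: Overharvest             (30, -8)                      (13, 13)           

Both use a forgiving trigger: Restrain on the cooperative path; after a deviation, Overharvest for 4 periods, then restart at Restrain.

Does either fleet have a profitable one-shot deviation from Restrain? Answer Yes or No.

Comparing payoff streams over the 5 periods until play realigns: cooperate → 25(1+ρ+…+ρ^4); deviate → 30 + 13(ρ+…+ρ^4).
Cooperation is sustained iff (25−13)(ρ+…+ρ^4) ≥ 30−25.
ρ+…+ρ^4 = 3/5·(1−(3/5)^4)/(1−3/5) = 1.3056, and (30−25)/(25−13) = 0.4167.
1.3056 ≥ 0.4167, so cooperation is sustainable.

No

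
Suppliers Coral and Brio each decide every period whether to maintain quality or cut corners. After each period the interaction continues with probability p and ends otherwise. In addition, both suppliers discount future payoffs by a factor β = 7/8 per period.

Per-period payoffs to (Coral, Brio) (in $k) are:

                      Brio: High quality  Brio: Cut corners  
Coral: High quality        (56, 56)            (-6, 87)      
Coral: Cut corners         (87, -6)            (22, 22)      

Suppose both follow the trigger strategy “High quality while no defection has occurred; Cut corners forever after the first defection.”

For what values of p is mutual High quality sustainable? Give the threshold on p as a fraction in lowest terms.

Expected continuation weight on next period's payoff is β·p = 7/8·p, which plays the role of the discount factor.
Cooperation requires 7/8·p ≥ (87−56)/(87−22) = 31/65, hence p ≥ 248/455.

248/455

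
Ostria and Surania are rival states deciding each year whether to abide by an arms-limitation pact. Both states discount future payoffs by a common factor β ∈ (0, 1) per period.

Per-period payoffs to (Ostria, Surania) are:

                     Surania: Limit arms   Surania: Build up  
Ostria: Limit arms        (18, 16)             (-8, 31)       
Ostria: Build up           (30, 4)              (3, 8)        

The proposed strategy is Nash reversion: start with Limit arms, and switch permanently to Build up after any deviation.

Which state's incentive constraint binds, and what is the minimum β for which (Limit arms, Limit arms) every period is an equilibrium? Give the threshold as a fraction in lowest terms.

Ostria: cooperation gives 18 each period; deviation gives 30 once then 3 forever.
  18/(1−β) ≥ 30 + 3β/(1−β) ⇒ β ≥ 12/27 = 4/9.
Surania: cooperation gives 16 each period; deviation gives 31 once then 8 forever.
  β ≥ 15/23.
Both must hold, so the binding constraint is Surania's: β ≥ 15/23.

Surania; β ≥ 15/23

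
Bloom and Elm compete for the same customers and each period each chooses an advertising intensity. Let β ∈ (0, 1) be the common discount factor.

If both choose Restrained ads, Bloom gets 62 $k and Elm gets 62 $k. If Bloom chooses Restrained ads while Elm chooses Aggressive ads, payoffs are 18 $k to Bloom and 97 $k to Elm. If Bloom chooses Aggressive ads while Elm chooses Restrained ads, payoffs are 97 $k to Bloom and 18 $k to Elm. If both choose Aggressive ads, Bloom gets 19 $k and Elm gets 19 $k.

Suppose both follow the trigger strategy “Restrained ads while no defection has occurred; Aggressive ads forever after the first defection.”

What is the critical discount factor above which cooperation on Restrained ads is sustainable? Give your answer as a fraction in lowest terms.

62/(1−β) ≥ 97 + 19β/(1−β)
62 ≥ 97 − 78β
β ≥ 35/78.

35/78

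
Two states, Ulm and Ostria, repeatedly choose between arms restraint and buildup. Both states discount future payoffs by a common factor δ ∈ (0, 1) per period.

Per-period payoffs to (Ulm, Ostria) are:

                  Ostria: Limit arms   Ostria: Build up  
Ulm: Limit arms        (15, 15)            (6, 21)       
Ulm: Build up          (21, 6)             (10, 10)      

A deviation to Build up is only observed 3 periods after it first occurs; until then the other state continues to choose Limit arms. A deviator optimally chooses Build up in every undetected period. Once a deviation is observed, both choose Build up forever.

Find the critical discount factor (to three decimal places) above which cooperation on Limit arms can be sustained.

0.817

The best deviation is to choose Build up for all 3 undetected periods, earning 21 each, then 10 forever once detected.
Deviation value: 21(1−δ^3)/(1−δ) + 10δ^3/(1−δ); cooperation value: 15/(1−δ).
IC: 15 ≥ 21(1−δ^3) + 10δ^3 = 21 − 11δ^3.
So δ^3 ≥ 6/11, giving δ ≥ (6/11)^(1/3) ≈ 0.817.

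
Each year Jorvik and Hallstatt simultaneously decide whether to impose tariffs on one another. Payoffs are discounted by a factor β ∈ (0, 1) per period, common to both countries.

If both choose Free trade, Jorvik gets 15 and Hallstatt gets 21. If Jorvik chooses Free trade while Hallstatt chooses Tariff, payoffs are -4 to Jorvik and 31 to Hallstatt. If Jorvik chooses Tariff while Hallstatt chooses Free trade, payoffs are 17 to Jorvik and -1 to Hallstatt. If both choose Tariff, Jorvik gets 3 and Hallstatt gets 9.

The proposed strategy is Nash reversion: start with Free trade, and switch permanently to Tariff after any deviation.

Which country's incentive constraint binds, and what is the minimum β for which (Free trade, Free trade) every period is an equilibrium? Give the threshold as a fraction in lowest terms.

Jorvik: cooperation gives 15 each period; deviation gives 17 once then 3 forever.
  15/(1−β) ≥ 17 + 3β/(1−β) ⇒ β ≥ 2/14 = 1/7.
Hallstatt: cooperation gives 21 each period; deviation gives 31 once then 9 forever.
  β ≥ 10/22 = 5/11.
Both must hold, so the binding constraint is Hallstatt's: β ≥ 5/11.

Hallstatt; β ≥ 5/11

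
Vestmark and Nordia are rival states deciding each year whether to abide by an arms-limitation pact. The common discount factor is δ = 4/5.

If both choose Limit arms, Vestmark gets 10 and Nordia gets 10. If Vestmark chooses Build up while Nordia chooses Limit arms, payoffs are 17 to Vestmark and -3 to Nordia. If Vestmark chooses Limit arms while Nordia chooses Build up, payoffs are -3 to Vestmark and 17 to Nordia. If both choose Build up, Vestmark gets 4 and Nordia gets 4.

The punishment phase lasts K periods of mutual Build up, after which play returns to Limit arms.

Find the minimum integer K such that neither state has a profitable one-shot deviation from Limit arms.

Need Σ_{k=1}^{K} δ^k ≥ (17−10)/(10−4) = 1.1667 at δ = 4/5.
At K = 1 the sum is 0.8000 < 1.1667; at K = 2 it is 1.4400 ≥ 1.1667.
So the minimum punishment length is K = 2.

2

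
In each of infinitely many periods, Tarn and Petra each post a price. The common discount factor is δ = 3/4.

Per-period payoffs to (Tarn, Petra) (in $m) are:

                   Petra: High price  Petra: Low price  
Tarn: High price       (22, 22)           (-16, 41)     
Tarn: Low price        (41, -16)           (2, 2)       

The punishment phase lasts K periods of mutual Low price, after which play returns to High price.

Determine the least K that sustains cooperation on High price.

Need Σ_{k=1}^{K} δ^k ≥ (41−22)/(22−2) = 0.9500 at δ = 3/4.
At K = 1 the sum is 0.7500 < 0.9500; at K = 2 it is 1.3125 ≥ 0.9500.
So the minimum punishment length is K = 2.

2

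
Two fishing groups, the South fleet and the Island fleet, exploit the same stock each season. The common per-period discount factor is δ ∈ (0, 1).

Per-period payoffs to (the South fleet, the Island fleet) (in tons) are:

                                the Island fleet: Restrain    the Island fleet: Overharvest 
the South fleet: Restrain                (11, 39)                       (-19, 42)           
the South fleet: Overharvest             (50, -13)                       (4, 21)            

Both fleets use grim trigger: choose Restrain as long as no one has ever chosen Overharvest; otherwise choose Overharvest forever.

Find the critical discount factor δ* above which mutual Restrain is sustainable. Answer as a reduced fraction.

For the South fleet: deviation gain 50−11 = 39, per-period punishment loss 11−4 = 7. IC gives δ ≥ 39/46.
For the Island fleet: gain 3, loss 18 per period, so δ ≥ 3/21 = 1/7.
The tighter constraint is the South fleet's, so cooperation needs δ ≥ 39/46.

39/46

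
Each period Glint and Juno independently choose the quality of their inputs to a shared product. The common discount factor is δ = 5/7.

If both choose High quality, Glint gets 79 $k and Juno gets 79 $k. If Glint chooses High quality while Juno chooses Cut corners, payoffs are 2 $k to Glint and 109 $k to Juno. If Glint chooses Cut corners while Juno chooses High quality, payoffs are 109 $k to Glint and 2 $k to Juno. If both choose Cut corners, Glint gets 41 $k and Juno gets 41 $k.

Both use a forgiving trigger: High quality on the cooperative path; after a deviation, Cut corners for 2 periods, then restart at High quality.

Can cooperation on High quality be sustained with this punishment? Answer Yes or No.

Yes

Comparing payoff streams over the 3 periods until play realigns: cooperate → 79(1+δ+…+δ^2); deviate → 109 + 41(δ+…+δ^2).
Cooperation is sustained iff (79−41)(δ+…+δ^2) ≥ 109−79.
δ+…+δ^2 = 5/7·(1−(5/7)^2)/(1−5/7) = 1.2245, and (109−79)/(79−41) = 0.7895.
1.2245 ≥ 0.7895, so cooperation is sustainable.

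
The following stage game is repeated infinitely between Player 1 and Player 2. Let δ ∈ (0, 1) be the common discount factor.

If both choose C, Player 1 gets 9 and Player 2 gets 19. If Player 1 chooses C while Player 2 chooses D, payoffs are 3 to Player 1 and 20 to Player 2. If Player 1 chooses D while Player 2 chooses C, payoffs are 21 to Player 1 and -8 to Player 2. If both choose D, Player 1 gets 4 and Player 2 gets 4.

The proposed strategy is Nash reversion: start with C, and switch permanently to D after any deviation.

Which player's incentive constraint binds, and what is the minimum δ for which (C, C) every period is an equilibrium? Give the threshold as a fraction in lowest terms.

For Player 1: deviation gain 21−9 = 12, per-period punishment loss 9−4 = 5. IC gives δ ≥ 12/17.
For Player 2: gain 1, loss 15 per period, so δ ≥ 1/16.
The tighter constraint is Player 1's, so cooperation needs δ ≥ 12/17.

Player 1; δ ≥ 12/17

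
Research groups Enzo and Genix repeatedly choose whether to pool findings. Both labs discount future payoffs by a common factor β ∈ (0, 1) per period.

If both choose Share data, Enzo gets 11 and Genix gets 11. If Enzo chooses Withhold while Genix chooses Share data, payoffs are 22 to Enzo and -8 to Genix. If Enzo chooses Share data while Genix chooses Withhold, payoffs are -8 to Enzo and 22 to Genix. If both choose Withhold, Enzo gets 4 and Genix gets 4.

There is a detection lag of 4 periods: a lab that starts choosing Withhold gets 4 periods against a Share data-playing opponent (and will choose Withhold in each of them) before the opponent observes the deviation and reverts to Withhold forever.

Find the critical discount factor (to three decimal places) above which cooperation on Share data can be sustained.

A deviator earns 22 for 4 periods, then 4 forever; cooperating earns 11 forever. Multiplying the IC by (1−β):
11 ≥ 22(1−β^4) + 4β^4, so 18·β^4 ≥ 11 and β^4 ≥ 11/18.
β ≥ (11/18)^(1/4) ≈ 0.884.

0.884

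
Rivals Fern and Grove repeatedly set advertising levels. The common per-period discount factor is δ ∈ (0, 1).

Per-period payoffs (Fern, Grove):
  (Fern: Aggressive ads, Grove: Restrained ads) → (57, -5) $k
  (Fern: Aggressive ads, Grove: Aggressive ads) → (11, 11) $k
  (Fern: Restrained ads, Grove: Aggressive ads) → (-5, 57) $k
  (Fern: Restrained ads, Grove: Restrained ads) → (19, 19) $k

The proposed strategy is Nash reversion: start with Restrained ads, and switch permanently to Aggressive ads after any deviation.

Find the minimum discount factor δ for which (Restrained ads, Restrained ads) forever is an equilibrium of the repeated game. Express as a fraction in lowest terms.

19/23

Cooperation forever yields 19 each period: 19/(1−δ).
Deviating yields 57 once, then 11 forever: 57 + 11δ/(1−δ).
No profitable deviation requires 19/(1−δ) ≥ 57 + 11δ/(1−δ).
Multiplying by (1−δ): 19 ≥ 57(1−δ) + 11δ = 57 − 46δ.
So 46δ ≥ 38, i.e. δ ≥ 38/46 = 19/23.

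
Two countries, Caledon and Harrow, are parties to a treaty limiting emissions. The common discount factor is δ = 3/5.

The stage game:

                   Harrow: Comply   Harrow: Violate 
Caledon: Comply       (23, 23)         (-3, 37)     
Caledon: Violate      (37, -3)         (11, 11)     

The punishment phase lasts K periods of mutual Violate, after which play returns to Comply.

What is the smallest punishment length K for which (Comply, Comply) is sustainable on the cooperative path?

3

IC: δ(1−δ^K)/(1−δ) ≥ (37−23)/(23−11) = 7/6.
With δ = 3/5: need 1 − δ^K ≥ 7/6·(1−3/5)/(3/5), i.e. δ^K ≤ 0.2222.
Since (3/5)^2 = 0.3600 and (3/5)^3 = 0.2160, the smallest such K is 3.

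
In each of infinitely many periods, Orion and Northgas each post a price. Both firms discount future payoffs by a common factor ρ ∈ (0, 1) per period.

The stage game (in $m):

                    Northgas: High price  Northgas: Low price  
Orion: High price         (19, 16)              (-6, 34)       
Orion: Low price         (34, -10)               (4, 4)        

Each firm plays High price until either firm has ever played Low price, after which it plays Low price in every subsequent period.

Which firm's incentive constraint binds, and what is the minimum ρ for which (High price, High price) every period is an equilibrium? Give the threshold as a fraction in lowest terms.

For Orion: deviation gain 34−19 = 15, per-period punishment loss 19−4 = 15. IC gives ρ ≥ 15/30 = 1/2.
For Northgas: gain 18, loss 12 per period, so ρ ≥ 18/30 = 3/5.
The tighter constraint is Northgas's, so cooperation needs ρ ≥ 3/5.

Northgas; ρ ≥ 3/5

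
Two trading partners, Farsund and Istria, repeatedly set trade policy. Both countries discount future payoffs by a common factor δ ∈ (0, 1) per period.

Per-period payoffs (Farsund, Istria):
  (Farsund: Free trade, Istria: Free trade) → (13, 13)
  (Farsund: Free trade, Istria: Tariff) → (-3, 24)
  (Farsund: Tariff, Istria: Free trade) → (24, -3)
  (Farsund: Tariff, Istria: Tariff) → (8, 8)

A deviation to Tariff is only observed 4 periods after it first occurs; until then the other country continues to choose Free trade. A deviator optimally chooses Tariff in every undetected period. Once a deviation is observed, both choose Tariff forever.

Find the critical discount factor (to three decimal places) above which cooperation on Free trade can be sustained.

0.911

Deviating for the 4 undetected periods gains 24−13 = 11 per period over cooperation, then loses 13−8 = 5 per period forever once punishment starts.
Gain: 11(1 + δ + … + δ^3); loss: 5·δ^4/(1−δ).
No profitable deviation ⇔ 11(1−δ^4) ≤ 5·δ^4, i.e. δ^4 ≥ 11/(11+5) = 11/16.
Hence δ ≥ (11/16)^(1/4) ≈ 0.911.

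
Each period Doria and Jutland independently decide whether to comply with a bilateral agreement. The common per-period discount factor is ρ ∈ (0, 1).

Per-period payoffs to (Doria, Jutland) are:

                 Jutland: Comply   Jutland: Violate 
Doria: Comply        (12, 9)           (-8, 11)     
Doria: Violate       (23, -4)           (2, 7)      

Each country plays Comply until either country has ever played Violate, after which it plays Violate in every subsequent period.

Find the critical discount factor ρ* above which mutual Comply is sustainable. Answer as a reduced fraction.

11/21

Doria's threshold: (23−12)/(23−2) = 11/21.
Jutland's threshold: (11−9)/(11−7) = 1/2.
11/21 > 1/2, so Doria binds and ρ* = 11/21.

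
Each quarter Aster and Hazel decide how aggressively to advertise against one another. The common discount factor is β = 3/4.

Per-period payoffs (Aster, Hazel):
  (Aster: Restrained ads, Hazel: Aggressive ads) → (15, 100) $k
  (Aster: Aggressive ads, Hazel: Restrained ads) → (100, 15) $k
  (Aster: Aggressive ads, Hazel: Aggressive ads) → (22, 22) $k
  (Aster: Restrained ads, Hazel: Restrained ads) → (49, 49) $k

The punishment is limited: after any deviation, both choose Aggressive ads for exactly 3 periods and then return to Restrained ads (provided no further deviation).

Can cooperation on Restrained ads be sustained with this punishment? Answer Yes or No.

Comparing payoff streams over the 4 periods until play realigns: cooperate → 49(1+β+…+β^3); deviate → 100 + 22(β+…+β^3).
Cooperation is sustained iff (49−22)(β+…+β^3) ≥ 100−49.
β+…+β^3 = 3/4·(1−(3/4)^3)/(1−3/4) = 1.7344, and (100−49)/(49−22) = 1.8889.
1.7344 < 1.8889, so cooperation is not sustainable.

No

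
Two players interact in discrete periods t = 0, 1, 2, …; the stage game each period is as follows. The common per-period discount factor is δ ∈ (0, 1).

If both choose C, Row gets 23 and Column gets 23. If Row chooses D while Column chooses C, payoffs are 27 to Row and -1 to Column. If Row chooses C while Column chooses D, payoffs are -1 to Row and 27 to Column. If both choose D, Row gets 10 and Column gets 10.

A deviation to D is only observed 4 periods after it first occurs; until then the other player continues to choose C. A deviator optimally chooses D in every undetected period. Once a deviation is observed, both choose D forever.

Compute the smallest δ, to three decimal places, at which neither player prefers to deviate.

A deviator earns 27 for 4 periods, then 10 forever; cooperating earns 23 forever. Multiplying the IC by (1−δ):
23 ≥ 27(1−δ^4) + 10δ^4, so 17·δ^4 ≥ 4 and δ^4 ≥ 4/17.
δ ≥ (4/17)^(1/4) ≈ 0.696.

0.696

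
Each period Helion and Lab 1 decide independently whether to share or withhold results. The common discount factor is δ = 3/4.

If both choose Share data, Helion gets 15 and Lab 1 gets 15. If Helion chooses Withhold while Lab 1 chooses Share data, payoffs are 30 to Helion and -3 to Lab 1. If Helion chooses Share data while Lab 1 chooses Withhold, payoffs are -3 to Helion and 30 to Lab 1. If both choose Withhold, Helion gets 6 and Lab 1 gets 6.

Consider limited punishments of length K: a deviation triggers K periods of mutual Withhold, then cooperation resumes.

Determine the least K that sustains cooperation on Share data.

3

Need Σ_{k=1}^{K} δ^k ≥ (30−15)/(15−6) = 1.6667 at δ = 3/4.
At K = 2 the sum is 1.3125 < 1.6667; at K = 3 it is 1.7344 ≥ 1.6667.
So the minimum punishment length is K = 3.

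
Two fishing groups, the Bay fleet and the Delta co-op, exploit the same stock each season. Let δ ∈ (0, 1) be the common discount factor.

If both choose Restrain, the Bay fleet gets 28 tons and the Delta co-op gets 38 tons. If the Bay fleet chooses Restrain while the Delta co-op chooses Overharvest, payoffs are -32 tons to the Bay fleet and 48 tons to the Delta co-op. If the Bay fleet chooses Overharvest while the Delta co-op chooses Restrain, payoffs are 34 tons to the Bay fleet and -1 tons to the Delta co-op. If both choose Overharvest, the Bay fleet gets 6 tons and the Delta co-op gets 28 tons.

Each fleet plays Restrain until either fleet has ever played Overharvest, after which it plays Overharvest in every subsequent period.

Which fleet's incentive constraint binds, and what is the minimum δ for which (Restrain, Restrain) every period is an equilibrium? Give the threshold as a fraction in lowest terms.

For the Bay fleet: deviation gain 34−28 = 6, per-period punishment loss 28−6 = 22. IC gives δ ≥ 6/28 = 3/14.
For the Delta co-op: gain 10, loss 10 per period, so δ ≥ 10/20 = 1/2.
The tighter constraint is the Delta co-op's, so cooperation needs δ ≥ 1/2.

the Delta co-op; δ ≥ 1/2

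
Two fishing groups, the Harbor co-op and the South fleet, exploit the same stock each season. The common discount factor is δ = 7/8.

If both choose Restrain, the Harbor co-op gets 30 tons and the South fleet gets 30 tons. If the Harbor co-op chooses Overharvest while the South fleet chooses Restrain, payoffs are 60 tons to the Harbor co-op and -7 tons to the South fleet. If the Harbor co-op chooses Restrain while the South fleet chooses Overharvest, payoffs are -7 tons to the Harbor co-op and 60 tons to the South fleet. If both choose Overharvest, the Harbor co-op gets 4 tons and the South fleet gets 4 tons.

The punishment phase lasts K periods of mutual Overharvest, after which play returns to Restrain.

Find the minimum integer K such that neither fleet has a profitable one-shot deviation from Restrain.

2

IC: δ(1−δ^K)/(1−δ) ≥ (60−30)/(30−4) = 15/13.
With δ = 7/8: need 1 − δ^K ≥ 15/13·(1−7/8)/(7/8), i.e. δ^K ≤ 0.8352.
Since (7/8)^1 = 0.8750 and (7/8)^2 = 0.7656, the smallest such K is 2.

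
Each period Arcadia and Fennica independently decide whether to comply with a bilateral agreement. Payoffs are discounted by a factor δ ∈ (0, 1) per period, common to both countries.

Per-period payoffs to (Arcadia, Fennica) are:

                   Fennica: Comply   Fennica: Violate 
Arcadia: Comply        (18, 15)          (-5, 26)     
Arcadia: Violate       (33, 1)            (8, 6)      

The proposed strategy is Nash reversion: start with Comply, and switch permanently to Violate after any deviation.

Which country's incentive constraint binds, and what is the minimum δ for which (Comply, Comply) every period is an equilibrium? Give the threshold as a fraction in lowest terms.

Arcadia; δ ≥ 3/5

Arcadia's threshold: (33−18)/(33−8) = 3/5.
Fennica's threshold: (26−15)/(26−6) = 11/20.
3/5 > 11/20, so Arcadia binds and δ* = 3/5.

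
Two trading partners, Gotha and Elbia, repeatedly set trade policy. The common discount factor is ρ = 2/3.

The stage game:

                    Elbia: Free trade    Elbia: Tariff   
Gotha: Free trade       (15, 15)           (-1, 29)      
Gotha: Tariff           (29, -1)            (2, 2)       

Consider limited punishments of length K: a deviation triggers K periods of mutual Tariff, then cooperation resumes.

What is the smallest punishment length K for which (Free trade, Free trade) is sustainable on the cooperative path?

Need Σ_{k=1}^{K} ρ^k ≥ (29−15)/(15−2) = 1.0769 at ρ = 2/3.
At K = 1 the sum is 0.6667 < 1.0769; at K = 2 it is 1.1111 ≥ 1.0769.
So the minimum punishment length is K = 2.

2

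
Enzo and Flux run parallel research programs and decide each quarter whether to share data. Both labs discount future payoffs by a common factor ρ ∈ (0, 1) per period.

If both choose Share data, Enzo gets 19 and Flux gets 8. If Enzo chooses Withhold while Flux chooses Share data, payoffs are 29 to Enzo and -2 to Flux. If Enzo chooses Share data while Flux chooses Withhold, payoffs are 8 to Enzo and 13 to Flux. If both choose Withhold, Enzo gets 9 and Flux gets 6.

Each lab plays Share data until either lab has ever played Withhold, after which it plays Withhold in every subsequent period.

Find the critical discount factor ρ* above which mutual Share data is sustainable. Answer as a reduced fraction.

Enzo: cooperation gives 19 each period; deviation gives 29 once then 9 forever.
  19/(1−ρ) ≥ 29 + 9ρ/(1−ρ) ⇒ ρ ≥ 10/20 = 1/2.
Flux: cooperation gives 8 each period; deviation gives 13 once then 6 forever.
  ρ ≥ 5/7.
Both must hold, so the binding constraint is Flux's: ρ ≥ 5/7.

5/7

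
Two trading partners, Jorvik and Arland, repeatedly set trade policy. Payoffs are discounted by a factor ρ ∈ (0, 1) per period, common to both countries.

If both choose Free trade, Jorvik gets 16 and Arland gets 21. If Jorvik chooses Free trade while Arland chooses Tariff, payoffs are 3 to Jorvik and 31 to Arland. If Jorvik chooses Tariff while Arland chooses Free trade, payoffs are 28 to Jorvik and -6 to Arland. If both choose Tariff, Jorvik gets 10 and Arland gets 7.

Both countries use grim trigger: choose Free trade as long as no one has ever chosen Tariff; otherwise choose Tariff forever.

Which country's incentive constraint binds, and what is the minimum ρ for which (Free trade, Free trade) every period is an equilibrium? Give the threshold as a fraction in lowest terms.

Jorvik; ρ ≥ 2/3

Jorvik's threshold: (28−16)/(28−10) = 2/3.
Arland's threshold: (31−21)/(31−7) = 5/12.
2/3 > 5/12, so Jorvik binds and ρ* = 2/3.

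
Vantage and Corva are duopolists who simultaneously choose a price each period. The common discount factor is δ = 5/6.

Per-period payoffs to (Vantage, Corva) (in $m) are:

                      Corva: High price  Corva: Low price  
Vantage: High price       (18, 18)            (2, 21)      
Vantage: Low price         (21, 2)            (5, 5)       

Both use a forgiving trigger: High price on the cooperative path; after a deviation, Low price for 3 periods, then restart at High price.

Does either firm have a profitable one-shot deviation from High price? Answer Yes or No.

No

IC: δ+…+δ^3 ≥ (21−18)/(18−5) = 3/13.
At δ = 5/6: partial sum = 2.1065 ≥ 0.2308. Cooperation sustainable.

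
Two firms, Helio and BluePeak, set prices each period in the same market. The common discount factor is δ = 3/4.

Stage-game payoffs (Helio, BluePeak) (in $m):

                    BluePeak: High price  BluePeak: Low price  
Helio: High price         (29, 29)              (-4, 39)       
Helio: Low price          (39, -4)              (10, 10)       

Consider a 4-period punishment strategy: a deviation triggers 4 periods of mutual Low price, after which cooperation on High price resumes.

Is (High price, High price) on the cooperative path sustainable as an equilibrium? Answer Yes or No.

Yes

IC: δ+…+δ^4 ≥ (39−29)/(29−10) = 10/19.
At δ = 3/4: partial sum = 2.0508 ≥ 0.5263. Cooperation sustainable.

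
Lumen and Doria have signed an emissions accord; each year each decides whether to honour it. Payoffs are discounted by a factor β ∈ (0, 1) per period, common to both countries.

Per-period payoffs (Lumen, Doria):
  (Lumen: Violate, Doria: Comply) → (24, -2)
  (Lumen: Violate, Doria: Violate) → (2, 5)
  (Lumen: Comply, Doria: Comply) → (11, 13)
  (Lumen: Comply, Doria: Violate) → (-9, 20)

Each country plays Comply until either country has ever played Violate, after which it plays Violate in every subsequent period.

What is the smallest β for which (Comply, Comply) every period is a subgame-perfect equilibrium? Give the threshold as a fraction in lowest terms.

Lumen: cooperation gives 11 each period; deviation gives 24 once then 2 forever.
  11/(1−β) ≥ 24 + 2β/(1−β) ⇒ β ≥ 13/22.
Doria: cooperation gives 13 each period; deviation gives 20 once then 5 forever.
  β ≥ 7/15.
Both must hold, so the binding constraint is Lumen's: β ≥ 13/22.

13/22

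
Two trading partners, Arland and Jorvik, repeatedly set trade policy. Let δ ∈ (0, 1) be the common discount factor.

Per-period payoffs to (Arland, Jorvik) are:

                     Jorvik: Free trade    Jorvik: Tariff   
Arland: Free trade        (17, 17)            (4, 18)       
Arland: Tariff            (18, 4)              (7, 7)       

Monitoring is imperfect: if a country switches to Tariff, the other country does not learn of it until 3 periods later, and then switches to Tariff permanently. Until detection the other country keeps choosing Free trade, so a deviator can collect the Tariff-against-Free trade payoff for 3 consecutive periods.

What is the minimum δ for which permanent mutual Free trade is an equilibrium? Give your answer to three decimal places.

0.450

A deviator earns 18 for 3 periods, then 7 forever; cooperating earns 17 forever. Multiplying the IC by (1−δ):
17 ≥ 18(1−δ^3) + 7δ^3, so 11·δ^3 ≥ 1 and δ^3 ≥ 1/11.
δ ≥ (1/11)^(1/3) ≈ 0.450.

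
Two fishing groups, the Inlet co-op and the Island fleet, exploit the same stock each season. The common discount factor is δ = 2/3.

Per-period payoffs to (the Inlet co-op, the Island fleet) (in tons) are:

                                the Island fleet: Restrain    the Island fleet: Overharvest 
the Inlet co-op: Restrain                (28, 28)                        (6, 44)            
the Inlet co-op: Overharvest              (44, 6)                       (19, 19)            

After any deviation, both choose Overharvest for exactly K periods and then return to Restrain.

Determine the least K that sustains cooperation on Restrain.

Need Σ_{k=1}^{K} δ^k ≥ (44−28)/(28−19) = 1.7778 at δ = 2/3.
At K = 5 the sum is 1.7366 < 1.7778; at K = 6 it is 1.8244 ≥ 1.7778.
So the minimum punishment length is K = 6.

6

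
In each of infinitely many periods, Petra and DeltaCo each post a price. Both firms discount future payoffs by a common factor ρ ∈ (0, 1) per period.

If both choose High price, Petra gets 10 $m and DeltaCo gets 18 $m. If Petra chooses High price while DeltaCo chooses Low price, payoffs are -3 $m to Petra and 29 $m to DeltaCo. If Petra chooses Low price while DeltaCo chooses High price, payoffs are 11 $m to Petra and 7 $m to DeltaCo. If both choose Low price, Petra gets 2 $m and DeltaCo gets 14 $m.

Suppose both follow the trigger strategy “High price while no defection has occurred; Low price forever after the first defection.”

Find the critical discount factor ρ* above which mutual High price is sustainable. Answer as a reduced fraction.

11/15

For Petra: deviation gain 11−10 = 1, per-period punishment loss 10−2 = 8. IC gives ρ ≥ 1/9.
For DeltaCo: gain 11, loss 4 per period, so ρ ≥ 11/15.
The tighter constraint is DeltaCo's, so cooperation needs ρ ≥ 11/15.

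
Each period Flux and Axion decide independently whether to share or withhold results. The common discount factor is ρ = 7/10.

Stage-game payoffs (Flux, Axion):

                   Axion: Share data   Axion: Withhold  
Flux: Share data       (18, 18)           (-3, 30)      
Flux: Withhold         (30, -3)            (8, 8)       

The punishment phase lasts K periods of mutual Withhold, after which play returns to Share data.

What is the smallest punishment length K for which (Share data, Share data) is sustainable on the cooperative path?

IC: ρ(1−ρ^K)/(1−ρ) ≥ (30−18)/(18−8) = 6/5.
With ρ = 7/10: need 1 − ρ^K ≥ 6/5·(1−7/10)/(7/10), i.e. ρ^K ≤ 0.4857.
Since (7/10)^2 = 0.4900 and (7/10)^3 = 0.3430, the smallest such K is 3.

3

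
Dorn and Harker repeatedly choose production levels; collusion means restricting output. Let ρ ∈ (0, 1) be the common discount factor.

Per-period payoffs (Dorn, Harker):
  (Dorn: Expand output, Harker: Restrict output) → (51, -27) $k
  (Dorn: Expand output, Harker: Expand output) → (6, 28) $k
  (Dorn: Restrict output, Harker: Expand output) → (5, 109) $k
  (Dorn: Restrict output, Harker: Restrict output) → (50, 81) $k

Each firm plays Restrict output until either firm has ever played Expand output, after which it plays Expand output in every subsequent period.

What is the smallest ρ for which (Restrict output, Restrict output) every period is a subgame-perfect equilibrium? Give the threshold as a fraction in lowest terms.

28/81

Dorn: cooperation gives 50 each period; deviation gives 51 once then 6 forever.
  50/(1−ρ) ≥ 51 + 6ρ/(1−ρ) ⇒ ρ ≥ 1/45.
Harker: cooperation gives 81 each period; deviation gives 109 once then 28 forever.
  ρ ≥ 28/81.
Both must hold, so the binding constraint is Harker's: ρ ≥ 28/81.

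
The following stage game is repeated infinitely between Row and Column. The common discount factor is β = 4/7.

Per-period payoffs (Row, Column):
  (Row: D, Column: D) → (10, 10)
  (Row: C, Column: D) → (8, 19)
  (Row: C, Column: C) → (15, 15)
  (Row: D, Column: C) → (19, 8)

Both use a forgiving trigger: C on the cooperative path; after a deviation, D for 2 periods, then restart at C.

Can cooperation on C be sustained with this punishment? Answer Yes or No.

Comparing payoff streams over the 3 periods until play realigns: cooperate → 15(1+β+…+β^2); deviate → 19 + 10(β+…+β^2).
Cooperation is sustained iff (15−10)(β+…+β^2) ≥ 19−15.
β+…+β^2 = 4/7·(1−(4/7)^2)/(1−4/7) = 0.8980, and (19−15)/(15−10) = 0.8000.
0.8980 ≥ 0.8000, so cooperation is sustainable.

Yes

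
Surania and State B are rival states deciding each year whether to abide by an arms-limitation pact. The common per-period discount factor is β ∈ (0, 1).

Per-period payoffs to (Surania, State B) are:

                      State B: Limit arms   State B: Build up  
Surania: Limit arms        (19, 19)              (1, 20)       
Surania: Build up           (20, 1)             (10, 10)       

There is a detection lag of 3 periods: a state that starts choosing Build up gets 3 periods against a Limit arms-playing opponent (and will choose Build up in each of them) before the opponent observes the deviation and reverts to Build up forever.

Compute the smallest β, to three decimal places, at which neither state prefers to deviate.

0.464

Deviating for the 3 undetected periods gains 20−19 = 1 per period over cooperation, then loses 19−10 = 9 per period forever once punishment starts.
Gain: 1(1 + β + … + β^2); loss: 9·β^3/(1−β).
No profitable deviation ⇔ 1(1−β^3) ≤ 9·β^3, i.e. β^3 ≥ 1/(1+9) = 1/10.
Hence β ≥ (1/10)^(1/3) ≈ 0.464.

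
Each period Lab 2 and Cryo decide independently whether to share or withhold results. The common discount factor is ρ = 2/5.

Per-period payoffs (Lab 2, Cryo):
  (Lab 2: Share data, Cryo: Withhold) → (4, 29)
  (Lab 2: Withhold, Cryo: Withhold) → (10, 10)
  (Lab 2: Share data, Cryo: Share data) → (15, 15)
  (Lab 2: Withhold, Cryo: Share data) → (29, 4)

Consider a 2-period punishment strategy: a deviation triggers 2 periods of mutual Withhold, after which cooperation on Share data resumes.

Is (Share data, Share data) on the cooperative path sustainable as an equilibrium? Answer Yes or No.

IC: ρ+…+ρ^2 ≥ (29−15)/(15−10) = 14/5.
At ρ = 2/5: partial sum = 0.5600 < 2.8000. Cooperation not sustainable.

No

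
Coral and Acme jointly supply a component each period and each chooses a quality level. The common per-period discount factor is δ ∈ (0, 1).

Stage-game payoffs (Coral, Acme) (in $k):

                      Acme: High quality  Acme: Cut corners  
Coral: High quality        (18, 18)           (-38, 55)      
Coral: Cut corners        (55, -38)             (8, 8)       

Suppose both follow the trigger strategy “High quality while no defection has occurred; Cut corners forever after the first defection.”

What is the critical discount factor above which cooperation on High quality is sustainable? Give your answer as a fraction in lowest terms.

18/(1−δ) ≥ 55 + 8δ/(1−δ)
18 ≥ 55 − 47δ
δ ≥ 37/47.

37/47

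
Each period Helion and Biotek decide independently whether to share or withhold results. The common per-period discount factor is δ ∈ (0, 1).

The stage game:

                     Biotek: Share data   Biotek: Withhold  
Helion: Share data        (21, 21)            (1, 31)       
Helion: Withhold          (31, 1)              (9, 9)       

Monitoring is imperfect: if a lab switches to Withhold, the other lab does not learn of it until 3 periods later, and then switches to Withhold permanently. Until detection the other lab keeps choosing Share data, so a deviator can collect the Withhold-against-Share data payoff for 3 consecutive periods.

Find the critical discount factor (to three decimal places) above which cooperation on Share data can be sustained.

0.769

The best deviation is to choose Withhold for all 3 undetected periods, earning 31 each, then 9 forever once detected.
Deviation value: 31(1−δ^3)/(1−δ) + 9δ^3/(1−δ); cooperation value: 21/(1−δ).
IC: 21 ≥ 31(1−δ^3) + 9δ^3 = 31 − 22δ^3.
So δ^3 ≥ 10/22 = 5/11, giving δ ≥ (5/11)^(1/3) ≈ 0.769.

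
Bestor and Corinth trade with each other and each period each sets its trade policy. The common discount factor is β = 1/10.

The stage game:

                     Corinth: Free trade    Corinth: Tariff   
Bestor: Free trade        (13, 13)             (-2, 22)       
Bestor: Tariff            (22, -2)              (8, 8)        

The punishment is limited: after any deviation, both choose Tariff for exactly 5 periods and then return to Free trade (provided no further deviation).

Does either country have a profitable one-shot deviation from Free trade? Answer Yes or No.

A one-shot deviation gives 22 now, then 8 for 5 periods, then back to 13.
Gain from deviating: (22−13) today; loss: (13−8) in each of the next 5 periods.
No-deviation condition: (13−8)(β+…+β^5) ≥ 22−13, i.e. β+…+β^5 ≥ 9/5.
At β = 1/10: β+…+β^5 = 0.1111 < 1.8000.
So cooperation is not sustainable.

Yes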